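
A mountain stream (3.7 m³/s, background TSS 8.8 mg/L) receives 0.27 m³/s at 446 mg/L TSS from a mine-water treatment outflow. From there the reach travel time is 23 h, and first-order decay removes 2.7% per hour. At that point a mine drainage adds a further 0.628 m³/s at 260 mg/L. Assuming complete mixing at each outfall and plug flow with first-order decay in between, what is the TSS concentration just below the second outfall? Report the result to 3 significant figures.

Mixed concentration C = ΣQC/ΣQ = (3.700·8.800 + 0.2700·446.0) / 3.970 = 153.0/3.970 = 38.53 mg/L; combined flow 3.970 m³/s.
2.7%/h lost → k = −ln(1 − 0.027) = 0.02737 h⁻¹.
First-order decay: C = 38.53·exp(−k·t) = 38.53·0.5328 = 20.53 mg/L.
Second outfall: C = (3.970·20.53 + 0.6280·260.0)/4.598 = 53.24 mg/L.

53.2 mg/L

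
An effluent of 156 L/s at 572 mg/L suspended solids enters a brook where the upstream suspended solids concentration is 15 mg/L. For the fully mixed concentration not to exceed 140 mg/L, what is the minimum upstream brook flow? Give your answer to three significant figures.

539 L/s

Set C_mix = 140: (Q·15.00 + 156.0·572.0) / (Q + 156.0) = 140
→ Q = 156.0·(572.0 − 140)/(140 − 15.00) = 539.1 L/s.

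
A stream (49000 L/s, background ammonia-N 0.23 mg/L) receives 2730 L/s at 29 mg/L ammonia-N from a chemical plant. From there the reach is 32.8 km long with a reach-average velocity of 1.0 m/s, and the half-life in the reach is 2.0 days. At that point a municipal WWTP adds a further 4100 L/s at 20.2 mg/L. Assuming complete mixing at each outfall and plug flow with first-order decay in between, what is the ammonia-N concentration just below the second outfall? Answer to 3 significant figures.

Mass balance: C = (49000·0.2300 + 2730·29.00) / 51730 = 90440/51730 = 1.748 mg/L; combined flow 51730 L/s.
Travel time t = 32.8·1000 / 1.0 = 32800 s = 9.111 h.
Half-life 2.0 d → k = ln 2 / 2.0 = 0.3466 d⁻¹.
Applying C = C₀e^(−kt): 1.748 × 0.8767 = 1.533 mg/L.
Second outfall: C = (51730·1.533 + 4100·20.20)/55830 = 2.904 mg/L.

2.90 mg/L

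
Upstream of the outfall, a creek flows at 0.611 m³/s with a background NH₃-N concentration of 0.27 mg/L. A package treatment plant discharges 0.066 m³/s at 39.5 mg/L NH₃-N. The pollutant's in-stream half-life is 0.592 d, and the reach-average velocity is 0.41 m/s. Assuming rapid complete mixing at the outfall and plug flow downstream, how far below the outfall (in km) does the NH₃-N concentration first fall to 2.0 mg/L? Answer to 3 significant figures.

21.7 km

Mass balance: C = (0.6110·0.2700 + 0.06600·39.50) / 0.6770 = 2.772/0.6770 = 4.094 mg/L.
Half-life 0.592 d → k = ln 2 / 0.592 = 1.171 d⁻¹.
Set 4.094·exp(−k·t) = 2.0 → t = ln(4.094/2.0)/k = 52870 s = 14.69 h.
Distance = v·t = 0.41·52870 = 21680 m = 21.68 km.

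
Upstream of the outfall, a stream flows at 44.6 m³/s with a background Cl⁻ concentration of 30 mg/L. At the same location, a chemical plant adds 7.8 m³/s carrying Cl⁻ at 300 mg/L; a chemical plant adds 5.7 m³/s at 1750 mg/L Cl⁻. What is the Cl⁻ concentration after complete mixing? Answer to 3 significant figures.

Conservation of mass: C = (44.60·30.00 + 7.800·300.0 + 5.700·1750) / 58.10 = 13650/58.10 = 235.0 mg/L.

235 mg/L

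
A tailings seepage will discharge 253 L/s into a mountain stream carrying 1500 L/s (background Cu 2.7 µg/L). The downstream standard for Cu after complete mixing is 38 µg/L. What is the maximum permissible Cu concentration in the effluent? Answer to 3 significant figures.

247 µg/L

At the limit, (Qr·Cr + Qe·Cₑ)/(Qr + Qe) = 38:
Cₑ = (1753·38 − 1500·2.700) / 253.0 = 247.3 µg/L.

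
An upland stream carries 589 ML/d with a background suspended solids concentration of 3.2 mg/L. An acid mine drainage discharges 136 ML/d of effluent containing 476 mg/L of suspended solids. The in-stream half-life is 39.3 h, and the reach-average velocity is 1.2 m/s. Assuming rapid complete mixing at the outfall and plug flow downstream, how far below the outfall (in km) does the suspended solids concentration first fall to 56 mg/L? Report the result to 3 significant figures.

121 km

Conservation of mass: C = (589.0·3.200 + 136.0·476.0) / 725.0 = 66620/725.0 = 91.89 mg/L.
Half-life 39.3 h → k = ln 2 / 39.3 = 0.01764 h⁻¹ = 0.4233 d⁻¹.
Set 91.89·exp(−k·t) = 56 → t = ln(91.89/56)/k = 101100 s = 28.08 h.
Distance = v·t = 1.2·101100 = 121300 m = 121.3 km.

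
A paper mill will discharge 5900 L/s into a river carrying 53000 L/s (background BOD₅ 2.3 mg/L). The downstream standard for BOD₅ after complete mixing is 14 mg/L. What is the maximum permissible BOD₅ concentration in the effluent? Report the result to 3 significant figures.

At the limit, (Qr·Cr + Qe·Cₑ)/(Qr + Qe) = 14:
Cₑ = (58900·14 − 53000·2.300) / 5900 = 119.1 mg/L.

119 mg/L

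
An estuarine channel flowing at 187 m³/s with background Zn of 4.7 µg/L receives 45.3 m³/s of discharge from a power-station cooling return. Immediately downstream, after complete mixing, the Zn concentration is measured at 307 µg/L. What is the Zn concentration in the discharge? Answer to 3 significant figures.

1550 µg/L

Mass balance: 187.0·4.700 + 45.30·Cₑ = 232.3·307.0
→ Cₑ = (232.3·307.0 − 187.0·4.700) / 45.30 = 1555 µg/L.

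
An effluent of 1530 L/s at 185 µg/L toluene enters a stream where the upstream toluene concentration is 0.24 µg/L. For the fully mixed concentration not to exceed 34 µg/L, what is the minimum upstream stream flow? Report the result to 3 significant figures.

6840 L/s

Set C_mix = 34: (Q·0.2400 + 1530·185.0) / (Q + 1530) = 34
→ Q = 1530·(185.0 − 34)/(34 − 0.2400) = 6843 L/s.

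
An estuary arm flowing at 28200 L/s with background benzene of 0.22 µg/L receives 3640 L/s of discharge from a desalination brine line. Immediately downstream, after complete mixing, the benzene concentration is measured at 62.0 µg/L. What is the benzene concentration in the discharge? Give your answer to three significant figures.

541 µg/L

Mass balance: 28200·0.2200 + 3640·Cₑ = 31840·62.00
→ Cₑ = (31840·62.00 − 28200·0.2200) / 3640 = 540.6 µg/L.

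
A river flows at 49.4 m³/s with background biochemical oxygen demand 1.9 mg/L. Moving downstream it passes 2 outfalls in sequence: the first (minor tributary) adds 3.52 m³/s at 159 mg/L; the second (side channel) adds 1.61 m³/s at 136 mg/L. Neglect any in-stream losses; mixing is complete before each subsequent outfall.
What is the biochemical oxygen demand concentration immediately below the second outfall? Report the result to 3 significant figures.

Below outfall 1: Q → 52.92 m³/s, C = (49.40·1.900 + 3.520·159.0)/52.92 = 12.35 mg/L.
Below outfall 2: Q → 54.53 m³/s, C = (52.92·12.35 + 1.610·136.0)/54.53 = 16.00 mg/L.

16.0 mg/L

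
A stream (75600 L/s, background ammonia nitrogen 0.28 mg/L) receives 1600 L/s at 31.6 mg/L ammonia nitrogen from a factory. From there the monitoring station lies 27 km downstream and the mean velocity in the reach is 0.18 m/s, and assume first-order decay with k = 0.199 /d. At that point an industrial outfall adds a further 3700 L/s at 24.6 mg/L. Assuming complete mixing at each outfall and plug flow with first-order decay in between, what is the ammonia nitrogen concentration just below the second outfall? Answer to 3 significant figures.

Conservation of mass: C = (75600·0.2800 + 1600·31.60) / 77200 = 71730/77200 = 0.9291 mg/L; combined flow 77200 L/s.
Travel time t = 27·1000 / 0.18 = 150000 s = 41.67 h.
Applying C = C₀e^(−kt): 0.9291 × 0.7079 = 0.6577 mg/L.
At the second outfall, C = (77200·0.6577 + 3700·24.60) / (77200 + 3700) = 1.753 mg/L.

1.75 mg/L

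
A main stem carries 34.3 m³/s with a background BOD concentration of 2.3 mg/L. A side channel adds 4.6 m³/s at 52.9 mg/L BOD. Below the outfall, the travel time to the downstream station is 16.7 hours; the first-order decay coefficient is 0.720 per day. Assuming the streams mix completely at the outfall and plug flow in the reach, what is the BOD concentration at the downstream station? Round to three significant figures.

5.02 mg/L

Mass balance: C = (34.30·2.300 + 4.600·52.90) / 38.90 = 322.2/38.90 = 8.284 mg/L.
First-order decay: C = 8.284·exp(−k·t) = 8.284·0.6059 = 5.019 mg/L.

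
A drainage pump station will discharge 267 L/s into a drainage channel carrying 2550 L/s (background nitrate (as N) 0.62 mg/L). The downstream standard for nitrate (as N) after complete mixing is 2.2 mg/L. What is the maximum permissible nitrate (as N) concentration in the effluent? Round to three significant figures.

17.3 mg/L

At the limit, (Qr·Cr + Qe·Cₑ)/(Qr + Qe) = 2.2:
Cₑ = (2817·2.2 − 2550·0.6200) / 267.0 = 17.29 mg/L.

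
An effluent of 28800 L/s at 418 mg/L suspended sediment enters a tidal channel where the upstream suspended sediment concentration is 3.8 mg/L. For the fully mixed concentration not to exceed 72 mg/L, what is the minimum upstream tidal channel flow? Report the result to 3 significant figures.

146000 L/s

Set C_mix = 72: (Q·3.800 + 28800·418.0) / (Q + 28800) = 72
→ Q = 28800·(418.0 − 72)/(72 − 3.800) = 146100 L/s.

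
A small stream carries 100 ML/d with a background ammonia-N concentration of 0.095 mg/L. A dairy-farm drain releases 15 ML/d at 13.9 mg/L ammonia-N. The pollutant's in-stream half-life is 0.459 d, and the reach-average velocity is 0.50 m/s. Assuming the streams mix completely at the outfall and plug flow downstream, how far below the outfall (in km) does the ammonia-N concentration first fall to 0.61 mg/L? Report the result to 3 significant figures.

After mixing, C = (100.0·0.09500 + 15.00·13.90) / 115.0 = 218.0/115.0 = 1.896 mg/L.
Half-life 0.459 d → k = ln 2 / 0.459 = 1.510 d⁻¹.
Set 1.896·exp(−k·t) = 0.61 → t = ln(1.896/0.61)/k = 64870 s = 18.02 h.
Distance = v·t = 0.50·64870 = 32440 m = 32.44 km.

32.4 km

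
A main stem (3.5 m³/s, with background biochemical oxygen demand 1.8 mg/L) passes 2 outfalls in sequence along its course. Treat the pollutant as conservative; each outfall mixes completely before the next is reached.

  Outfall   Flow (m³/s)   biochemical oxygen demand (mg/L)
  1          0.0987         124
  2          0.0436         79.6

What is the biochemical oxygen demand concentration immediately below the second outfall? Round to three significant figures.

6.04 mg/L

Below outfall 1: Q → 3.599 m³/s, C = (3.500·1.800 + 0.09870·124.0)/3.599 = 5.152 mg/L.
Below outfall 2: Q → 3.642 m³/s, C = (3.599·5.152 + 0.04360·79.60)/3.642 = 6.043 mg/L.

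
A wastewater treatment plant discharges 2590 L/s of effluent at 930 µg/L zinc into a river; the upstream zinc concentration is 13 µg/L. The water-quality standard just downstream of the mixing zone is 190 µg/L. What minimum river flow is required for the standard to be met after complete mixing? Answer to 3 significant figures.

Set C_mix = 190: (Q·13.00 + 2590·930.0) / (Q + 2590) = 190
→ Q = 2590·(930.0 − 190)/(190 − 13.00) = 10830 L/s.

10800 L/s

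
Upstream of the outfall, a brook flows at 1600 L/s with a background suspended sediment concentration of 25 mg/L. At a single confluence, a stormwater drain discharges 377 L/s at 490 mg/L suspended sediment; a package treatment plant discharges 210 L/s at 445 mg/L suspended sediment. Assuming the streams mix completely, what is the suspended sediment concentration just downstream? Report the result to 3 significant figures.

145 mg/L

Mixed concentration C = ΣQC/ΣQ = (1600·25.00 + 377.0·490.0 + 210.0·445.0) / 2187 = 318200/2187 = 145.5 mg/L.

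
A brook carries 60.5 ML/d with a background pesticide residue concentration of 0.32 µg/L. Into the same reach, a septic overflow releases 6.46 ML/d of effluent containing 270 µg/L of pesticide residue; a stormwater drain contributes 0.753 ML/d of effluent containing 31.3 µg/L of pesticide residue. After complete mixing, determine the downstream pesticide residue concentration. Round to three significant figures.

26.4 µg/L

Conservation of mass: C = (60.50·0.3200 + 6.460·270.0 + 0.7530·31.30) / 67.71 = 1787/67.71 = 26.39 µg/L.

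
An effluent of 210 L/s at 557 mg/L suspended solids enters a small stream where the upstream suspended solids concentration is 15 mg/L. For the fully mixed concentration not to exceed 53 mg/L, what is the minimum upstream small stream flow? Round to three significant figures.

2790 L/s

Set C_mix = 53: (Q·15.00 + 210.0·557.0) / (Q + 210.0) = 53
→ Q = 210.0·(557.0 − 53)/(53 − 15.00) = 2785 L/s.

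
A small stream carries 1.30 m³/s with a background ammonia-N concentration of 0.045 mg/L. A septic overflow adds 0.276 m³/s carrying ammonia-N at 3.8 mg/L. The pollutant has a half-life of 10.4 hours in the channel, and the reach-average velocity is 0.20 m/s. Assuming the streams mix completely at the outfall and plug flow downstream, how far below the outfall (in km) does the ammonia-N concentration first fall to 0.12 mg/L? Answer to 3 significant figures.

Flow-weighted average: C = (1.300·0.04500 + 0.2760·3.800) / 1.576 = 1.107/1.576 = 0.7026 mg/L.
Half-life 10.4 h → k = ln 2 / 10.4 = 0.06665 h⁻¹ = 1.600 d⁻¹.
Set 0.7026·exp(−k·t) = 0.12 → t = ln(0.7026/0.12)/k = 95460 s = 26.52 h.
Distance = v·t = 0.20·95460 = 19090 m = 19.09 km.

19.1 km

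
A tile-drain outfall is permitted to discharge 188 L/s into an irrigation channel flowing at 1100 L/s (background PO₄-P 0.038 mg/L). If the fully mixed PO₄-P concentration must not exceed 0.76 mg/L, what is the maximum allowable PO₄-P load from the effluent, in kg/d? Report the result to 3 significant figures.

81.0 kg/d

Mass balance at the limit: 1100·0.03800 + 188.0·Cₑ = 1288·0.76 → Cₑ = 4.984 mg/L.
188.0 L/s = 0.1880 m³/s. Load = 0.1880 m³/s × 4.984 g/m³ × 86 400 s/d = 80.96 kg/d.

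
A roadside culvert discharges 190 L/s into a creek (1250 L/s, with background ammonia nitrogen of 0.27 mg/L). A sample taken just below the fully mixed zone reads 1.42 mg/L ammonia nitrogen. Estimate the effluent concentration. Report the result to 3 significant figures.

Mass balance: 1250·0.2700 + 190.0·Cₑ = 1440·1.420
→ Cₑ = (1440·1.420 − 1250·0.2700) / 190.0 = 8.986 mg/L.

8.99 mg/L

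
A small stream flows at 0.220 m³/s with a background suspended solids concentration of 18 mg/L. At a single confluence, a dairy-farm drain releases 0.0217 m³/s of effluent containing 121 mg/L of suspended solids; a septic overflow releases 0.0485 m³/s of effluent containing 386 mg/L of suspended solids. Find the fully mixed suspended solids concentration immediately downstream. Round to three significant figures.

Mass balance: C = (0.2200·18.00 + 0.02170·121.0 + 0.04850·386.0) / 0.2902 = 25.31/0.2902 = 87.20 mg/L.

87.2 mg/L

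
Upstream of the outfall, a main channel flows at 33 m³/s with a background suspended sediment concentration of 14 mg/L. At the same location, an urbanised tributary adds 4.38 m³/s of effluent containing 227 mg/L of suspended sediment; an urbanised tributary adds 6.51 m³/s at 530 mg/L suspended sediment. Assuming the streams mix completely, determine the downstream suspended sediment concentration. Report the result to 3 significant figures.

112 mg/L

After mixing, C = (33.00·14.00 + 4.380·227.0 + 6.510·530.0) / 43.89 = 4907/43.89 = 111.8 mg/L.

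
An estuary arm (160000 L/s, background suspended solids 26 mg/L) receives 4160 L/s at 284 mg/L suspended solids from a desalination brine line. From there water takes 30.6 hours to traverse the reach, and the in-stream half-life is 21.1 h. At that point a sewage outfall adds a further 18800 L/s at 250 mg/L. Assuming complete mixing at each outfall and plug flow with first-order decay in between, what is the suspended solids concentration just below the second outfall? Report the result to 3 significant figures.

36.4 mg/L

Conservation of mass: C = (160000·26.00 + 4160·284.0) / 164200 = 5341000/164200 = 32.54 mg/L; combined flow 164200 L/s.
Half-life 21.1 h → k = ln 2 / 21.1 = 0.03285 h⁻¹ = 0.7884 d⁻¹.
After decay, C = 32.54 × e^(−kt) = 32.54 × 0.3660 = 11.91 mg/L.
Second outfall: C = (164200·11.91 + 18800·250.0)/183000 = 36.37 mg/L.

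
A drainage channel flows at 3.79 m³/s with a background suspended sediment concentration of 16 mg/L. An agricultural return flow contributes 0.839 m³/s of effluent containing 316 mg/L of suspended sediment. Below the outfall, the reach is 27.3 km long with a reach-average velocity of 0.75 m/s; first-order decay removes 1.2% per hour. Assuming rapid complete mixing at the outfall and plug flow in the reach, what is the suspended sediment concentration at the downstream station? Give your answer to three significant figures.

62.3 mg/L

Conservation of mass: C = (3.790·16.00 + 0.8390·316.0) / 4.629 = 325.8/4.629 = 70.37 mg/L.
Travel time t = 27.3·1000 / 0.75 = 36400 s = 10.11 h.
1.2%/h lost → k = −ln(1 − 0.012) = 0.01207 h⁻¹.
Decay over the reach: 70.37·exp(−kt) = 70.37·0.8851 = 62.29 mg/L.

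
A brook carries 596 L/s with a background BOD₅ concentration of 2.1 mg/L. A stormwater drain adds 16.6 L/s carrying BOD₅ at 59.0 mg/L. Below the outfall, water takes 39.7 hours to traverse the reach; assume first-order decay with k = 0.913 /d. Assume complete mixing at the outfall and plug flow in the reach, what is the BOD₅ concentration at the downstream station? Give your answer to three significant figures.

0.804 mg/L

Mass balance: C = (596.0·2.100 + 16.60·59.00) / 612.6 = 2231/612.6 = 3.642 mg/L.
After decay, C = 3.642 × e^(−kt) = 3.642 × 0.2209 = 0.8043 mg/L.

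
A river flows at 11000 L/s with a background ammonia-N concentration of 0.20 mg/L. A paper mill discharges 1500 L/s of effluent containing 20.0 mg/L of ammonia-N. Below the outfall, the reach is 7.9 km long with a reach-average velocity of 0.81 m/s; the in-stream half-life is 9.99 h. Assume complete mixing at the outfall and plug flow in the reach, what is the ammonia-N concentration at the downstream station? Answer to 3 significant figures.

2.13 mg/L

Mass balance: C = (11000·0.2000 + 1500·20.00) / 12500 = 32200/12500 = 2.576 mg/L.
Travel time t = 7.9·1000 / 0.81 = 9753 s = 2.709 h.
Half-life 9.99 h → k = ln 2 / 9.99 = 0.06938 h⁻¹ = 1.665 d⁻¹.
First-order decay: C = 2.576·exp(−k·t) = 2.576·0.8286 = 2.135 mg/L.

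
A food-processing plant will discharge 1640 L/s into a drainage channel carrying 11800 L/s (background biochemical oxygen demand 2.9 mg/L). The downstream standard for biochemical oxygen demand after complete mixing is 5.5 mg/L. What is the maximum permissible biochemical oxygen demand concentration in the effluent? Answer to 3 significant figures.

24.2 mg/L

At the limit, (Qr·Cr + Qe·Cₑ)/(Qr + Qe) = 5.5:
Cₑ = (13440·5.5 − 11800·2.900) / 1640 = 24.21 mg/L.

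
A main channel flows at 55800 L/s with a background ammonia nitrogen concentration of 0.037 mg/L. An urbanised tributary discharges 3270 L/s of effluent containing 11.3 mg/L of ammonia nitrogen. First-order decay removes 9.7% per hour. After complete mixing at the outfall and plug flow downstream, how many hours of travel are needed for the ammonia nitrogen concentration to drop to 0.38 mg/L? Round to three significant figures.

5.42 h

Mixed concentration C = ΣQC/ΣQ = (55800·0.03700 + 3270·11.30) / 59070 = 39020/59070 = 0.6605 mg/L.
9.7%/h lost → k = −ln(1 − 0.097) = 0.1020 h⁻¹.
0.6605·exp(−k·t) = 0.38 → t = ln(0.6605/0.38)/k = 19510 s = 5.418 h.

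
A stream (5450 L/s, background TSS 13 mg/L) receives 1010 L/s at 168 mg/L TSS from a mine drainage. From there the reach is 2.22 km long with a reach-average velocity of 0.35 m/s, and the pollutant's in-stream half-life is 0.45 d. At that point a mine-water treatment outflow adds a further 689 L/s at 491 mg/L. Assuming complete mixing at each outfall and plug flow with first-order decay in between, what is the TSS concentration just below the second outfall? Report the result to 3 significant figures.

77.4 mg/L

Flow-weighted average: C = (5450·13.00 + 1010·168.0) / 6460 = 240500/6460 = 37.23 mg/L; combined flow 6460 L/s.
Travel time t = 2.22·1000 / 0.35 = 6343 s = 1.762 h.
Half-life 0.45 d → k = ln 2 / 0.45 = 1.540 d⁻¹.
After decay, C = 37.23 × e^(−kt) = 37.23 × 0.8931 = 33.25 mg/L.
Second outfall: C = (6460·33.25 + 689.0·491.0)/7149 = 77.37 mg/L.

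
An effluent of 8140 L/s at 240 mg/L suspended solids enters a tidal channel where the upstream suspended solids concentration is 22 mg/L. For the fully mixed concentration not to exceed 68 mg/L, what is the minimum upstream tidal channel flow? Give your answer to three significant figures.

Set C_mix = 68: (Q·22.00 + 8140·240.0) / (Q + 8140) = 68
→ Q = 8140·(240.0 − 68)/(68 − 22.00) = 30440 L/s.

30400 L/s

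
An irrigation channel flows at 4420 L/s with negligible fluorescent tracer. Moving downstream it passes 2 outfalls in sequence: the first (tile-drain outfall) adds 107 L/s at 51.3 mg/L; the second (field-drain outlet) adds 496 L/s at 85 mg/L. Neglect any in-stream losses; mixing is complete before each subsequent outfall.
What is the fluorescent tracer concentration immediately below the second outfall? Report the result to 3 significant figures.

Outfall 1: combined Q = 4527 L/s; C = (4420·0 + 107.0·51.30)/4527 = 1.213 mg/L.
Outfall 2: combined Q = 5023 L/s; C = (4527·1.213 + 496.0·85.00)/5023 = 9.486 mg/L.

9.49 mg/L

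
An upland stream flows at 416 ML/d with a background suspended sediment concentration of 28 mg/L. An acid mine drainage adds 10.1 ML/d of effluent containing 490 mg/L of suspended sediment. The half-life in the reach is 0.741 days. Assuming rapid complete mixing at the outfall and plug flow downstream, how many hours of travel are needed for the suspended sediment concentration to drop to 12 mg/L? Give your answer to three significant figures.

30.2 h

Mass balance: C = (416.0·28.00 + 10.10·490.0) / 426.1 = 16600/426.1 = 38.95 mg/L.
Half-life 0.741 d → k = ln 2 / 0.741 = 0.9354 d⁻¹.
38.95·exp(−k·t) = 12 → t = ln(38.95/12)/k = 108700 s = 30.21 h.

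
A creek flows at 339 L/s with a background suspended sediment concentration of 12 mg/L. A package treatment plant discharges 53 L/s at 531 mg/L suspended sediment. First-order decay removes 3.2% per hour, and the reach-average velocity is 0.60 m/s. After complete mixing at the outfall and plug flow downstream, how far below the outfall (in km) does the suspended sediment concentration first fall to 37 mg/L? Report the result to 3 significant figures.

Conservation of mass: C = (339.0·12.00 + 53.00·531.0) / 392.0 = 32210/392.0 = 82.17 mg/L.
3.2%/h lost → k = −ln(1 − 0.032) = 0.03252 h⁻¹.
Set 82.17·exp(−k·t) = 37 → t = ln(82.17/37)/k = 88320 s = 24.53 h.
Distance = v·t = 0.60·88320 = 52990 m = 52.99 km.

53.0 km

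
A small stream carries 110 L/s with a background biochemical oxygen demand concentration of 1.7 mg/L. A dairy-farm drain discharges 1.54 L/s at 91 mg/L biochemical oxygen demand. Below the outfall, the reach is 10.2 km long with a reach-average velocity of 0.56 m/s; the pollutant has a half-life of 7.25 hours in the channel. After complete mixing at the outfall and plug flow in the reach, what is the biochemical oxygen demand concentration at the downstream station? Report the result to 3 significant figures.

Flow-weighted average: C = (110.0·1.700 + 1.540·91.00) / 111.5 = 327.1/111.5 = 2.933 mg/L.
Travel time t = 10.2·1000 / 0.56 = 18210 s = 5.060 h.
Half-life 7.25 h → k = ln 2 / 7.25 = 0.09561 h⁻¹ = 2.295 d⁻¹.
Decay over the reach: 2.933·exp(−kt) = 2.933·0.6165 = 1.808 mg/L.

1.81 mg/L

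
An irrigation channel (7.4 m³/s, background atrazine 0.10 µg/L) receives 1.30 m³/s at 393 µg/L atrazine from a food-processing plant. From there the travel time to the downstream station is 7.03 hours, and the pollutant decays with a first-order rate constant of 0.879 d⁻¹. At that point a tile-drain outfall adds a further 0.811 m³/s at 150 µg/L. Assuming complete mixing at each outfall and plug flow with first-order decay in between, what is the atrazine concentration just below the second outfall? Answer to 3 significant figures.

Conservation of mass: C = (7.400·0.1000 + 1.300·393.0) / 8.700 = 511.6/8.700 = 58.81 µg/L; combined flow 8.700 m³/s.
After decay, C = 58.81 × e^(−kt) = 58.81 × 0.7730 = 45.46 µg/L.
Second outfall: C = (8.700·45.46 + 0.8110·150.0)/9.511 = 54.37 µg/L.

54.4 µg/L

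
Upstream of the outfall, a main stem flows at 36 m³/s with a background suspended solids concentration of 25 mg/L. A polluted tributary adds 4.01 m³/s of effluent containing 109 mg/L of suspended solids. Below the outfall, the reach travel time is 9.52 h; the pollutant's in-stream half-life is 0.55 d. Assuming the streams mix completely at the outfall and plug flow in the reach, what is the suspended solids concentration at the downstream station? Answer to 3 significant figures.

20.3 mg/L

Mass balance: C = (36.00·25.00 + 4.010·109.0) / 40.01 = 1337/40.01 = 33.42 mg/L.
Half-life 0.55 d → k = ln 2 / 0.55 = 1.260 d⁻¹.
After decay, C = 33.42 × e^(−kt) = 33.42 × 0.6066 = 20.27 mg/L.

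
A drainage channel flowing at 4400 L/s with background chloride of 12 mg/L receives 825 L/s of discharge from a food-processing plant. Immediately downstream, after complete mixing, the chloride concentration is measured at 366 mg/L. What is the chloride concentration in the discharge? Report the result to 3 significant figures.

Mass balance: 4400·12.00 + 825.0·Cₑ = 5225·366.0
→ Cₑ = (5225·366.0 − 4400·12.00) / 825.0 = 2254 mg/L.

2250 mg/L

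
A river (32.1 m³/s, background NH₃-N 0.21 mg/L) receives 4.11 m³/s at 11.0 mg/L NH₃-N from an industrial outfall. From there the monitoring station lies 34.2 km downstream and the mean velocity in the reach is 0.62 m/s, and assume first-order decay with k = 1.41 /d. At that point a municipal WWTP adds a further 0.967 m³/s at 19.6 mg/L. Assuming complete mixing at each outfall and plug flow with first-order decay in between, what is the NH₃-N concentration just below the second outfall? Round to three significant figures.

Mixed concentration C = ΣQC/ΣQ = (32.10·0.2100 + 4.110·11.00) / 36.21 = 51.95/36.21 = 1.435 mg/L; combined flow 36.21 m³/s.
Travel time t = 34.2·1000 / 0.62 = 55160 s = 15.32 h.
First-order decay: C = 1.435·exp(−k·t) = 1.435·0.4065 = 0.5832 mg/L.
Second outfall: C = (36.21·0.5832 + 0.9670·19.60)/37.18 = 1.078 mg/L.

1.08 mg/L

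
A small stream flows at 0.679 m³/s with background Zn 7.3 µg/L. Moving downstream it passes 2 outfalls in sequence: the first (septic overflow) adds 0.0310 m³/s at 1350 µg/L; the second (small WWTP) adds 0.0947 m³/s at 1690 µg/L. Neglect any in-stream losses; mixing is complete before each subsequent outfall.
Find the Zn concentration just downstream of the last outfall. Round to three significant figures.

Below outfall 1: Q → 0.7100 m³/s, C = (0.6790·7.300 + 0.03100·1350)/0.7100 = 65.92 µg/L.
Below outfall 2: Q → 0.8047 m³/s, C = (0.7100·65.92 + 0.09470·1690)/0.8047 = 257.1 µg/L.

257 µg/L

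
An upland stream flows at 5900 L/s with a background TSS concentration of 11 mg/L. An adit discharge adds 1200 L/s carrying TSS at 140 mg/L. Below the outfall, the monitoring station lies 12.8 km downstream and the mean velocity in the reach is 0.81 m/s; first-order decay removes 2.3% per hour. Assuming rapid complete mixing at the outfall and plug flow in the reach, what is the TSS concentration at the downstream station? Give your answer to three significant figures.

29.6 mg/L

Mixed concentration C = ΣQC/ΣQ = (5900·11.00 + 1200·140.0) / 7100 = 232900/7100 = 32.80 mg/L.
Travel time t = 12.8·1000 / 0.81 = 15800 s = 4.390 h.
2.3%/h lost → k = −ln(1 − 0.023) = 0.02327 h⁻¹.
Decay over the reach: 32.80·exp(−kt) = 32.80·0.9029 = 29.62 mg/L.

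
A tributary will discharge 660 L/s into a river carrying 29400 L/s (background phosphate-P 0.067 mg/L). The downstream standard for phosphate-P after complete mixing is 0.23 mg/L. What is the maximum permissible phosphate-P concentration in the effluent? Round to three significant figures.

7.49 mg/L

At the limit, (Qr·Cr + Qe·Cₑ)/(Qr + Qe) = 0.23:
Cₑ = (30060·0.23 − 29400·0.06700) / 660.0 = 7.491 mg/L.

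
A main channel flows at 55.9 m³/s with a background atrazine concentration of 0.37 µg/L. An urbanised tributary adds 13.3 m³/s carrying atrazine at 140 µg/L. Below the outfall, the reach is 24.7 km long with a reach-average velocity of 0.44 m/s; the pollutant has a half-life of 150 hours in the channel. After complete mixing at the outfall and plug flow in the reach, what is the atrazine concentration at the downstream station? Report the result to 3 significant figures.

Mass balance: C = (55.90·0.3700 + 13.30·140.0) / 69.20 = 1883/69.20 = 27.21 µg/L.
Travel time t = 24.7·1000 / 0.44 = 56140 s = 15.59 h.
Half-life 150 h → k = ln 2 / 150 = 0.004621 h⁻¹ = 0.1109 d⁻¹.
Decay over the reach: 27.21·exp(−kt) = 27.21·0.9305 = 25.31 µg/L.

25.3 µg/L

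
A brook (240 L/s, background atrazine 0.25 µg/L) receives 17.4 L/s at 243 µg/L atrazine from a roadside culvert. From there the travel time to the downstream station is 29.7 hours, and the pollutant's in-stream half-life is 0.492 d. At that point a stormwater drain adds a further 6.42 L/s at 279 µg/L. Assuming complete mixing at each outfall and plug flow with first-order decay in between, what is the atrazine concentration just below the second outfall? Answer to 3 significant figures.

9.63 µg/L

Mixed concentration C = ΣQC/ΣQ = (240.0·0.2500 + 17.40·243.0) / 257.4 = 4288/257.4 = 16.66 µg/L; combined flow 257.4 L/s.
Half-life 0.492 d → k = ln 2 / 0.492 = 1.409 d⁻¹.
After decay, C = 16.66 × e^(−kt) = 16.66 × 0.1749 = 2.914 µg/L.
At the second outfall, C = (257.4·2.914 + 6.420·279.0) / (257.4 + 6.420) = 9.633 µg/L.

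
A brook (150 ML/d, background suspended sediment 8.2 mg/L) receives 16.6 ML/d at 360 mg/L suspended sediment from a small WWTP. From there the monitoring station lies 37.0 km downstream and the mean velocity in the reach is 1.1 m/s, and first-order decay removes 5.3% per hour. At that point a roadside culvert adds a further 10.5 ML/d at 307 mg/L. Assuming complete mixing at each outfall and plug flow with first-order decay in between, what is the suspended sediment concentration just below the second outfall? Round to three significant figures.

Conservation of mass: C = (150.0·8.200 + 16.60·360.0) / 166.6 = 7206/166.6 = 43.25 mg/L; combined flow 166.6 ML/d.
Travel time t = 37.0·1000 / 1.1 = 33640 s = 9.343 h.
5.3%/h lost → k = −ln(1 − 0.053) = 0.05446 h⁻¹.
Decay over the reach: 43.25·exp(−kt) = 43.25·0.6012 = 26.00 mg/L.
At the second outfall, C = (166.6·26.00 + 10.50·307.0) / (166.6 + 10.50) = 42.66 mg/L.

42.7 mg/L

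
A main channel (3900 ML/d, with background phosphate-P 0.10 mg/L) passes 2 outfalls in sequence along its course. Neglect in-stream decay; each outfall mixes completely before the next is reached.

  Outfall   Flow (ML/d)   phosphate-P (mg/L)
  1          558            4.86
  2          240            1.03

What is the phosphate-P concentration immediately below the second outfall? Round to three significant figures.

Outfall 1: combined Q = 4458 ML/d; C = (3900·0.1000 + 558.0·4.860)/4458 = 0.6958 mg/L.
Outfall 2: combined Q = 4698 ML/d; C = (4458·0.6958 + 240.0·1.030)/4698 = 0.7129 mg/L.

0.713 mg/L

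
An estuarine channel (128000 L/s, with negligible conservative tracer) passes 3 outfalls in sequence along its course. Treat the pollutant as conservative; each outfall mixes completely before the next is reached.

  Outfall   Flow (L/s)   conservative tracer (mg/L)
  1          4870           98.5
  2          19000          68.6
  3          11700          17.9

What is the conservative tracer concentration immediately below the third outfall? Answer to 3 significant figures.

12.2 mg/L

Below outfall 1: Q → 132900 L/s, C = (128000·0 + 4870·98.50)/132900 = 3.610 mg/L.
Below outfall 2: Q → 151900 L/s, C = (132900·3.610 + 19000·68.60)/151900 = 11.74 mg/L.
Below outfall 3: Q → 163600 L/s, C = (151900·11.74 + 11700·17.90)/163600 = 12.18 mg/L.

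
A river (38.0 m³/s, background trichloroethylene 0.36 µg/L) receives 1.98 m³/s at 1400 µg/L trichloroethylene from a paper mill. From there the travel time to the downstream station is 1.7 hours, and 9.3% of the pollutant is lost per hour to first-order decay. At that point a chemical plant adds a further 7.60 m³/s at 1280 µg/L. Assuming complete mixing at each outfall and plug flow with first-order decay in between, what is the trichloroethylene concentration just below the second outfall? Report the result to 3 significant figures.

Mass balance: C = (38.00·0.3600 + 1.980·1400) / 39.98 = 2786/39.98 = 69.68 µg/L; combined flow 39.98 m³/s.
9.3%/h lost → k = −ln(1 − 0.093) = 0.09761 h⁻¹.
First-order decay: C = 69.68·exp(−k·t) = 69.68·0.8471 = 59.02 µg/L.
Second outfall: C = (39.98·59.02 + 7.600·1280)/47.58 = 254.1 µg/L.

254 µg/L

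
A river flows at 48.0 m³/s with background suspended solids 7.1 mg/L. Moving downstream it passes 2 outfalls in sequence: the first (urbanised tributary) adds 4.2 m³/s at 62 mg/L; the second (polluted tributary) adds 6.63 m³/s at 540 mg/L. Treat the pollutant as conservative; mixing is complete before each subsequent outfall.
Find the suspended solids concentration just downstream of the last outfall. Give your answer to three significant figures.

Below outfall 1: Q → 52.20 m³/s, C = (48.00·7.100 + 4.200·62.00)/52.20 = 11.52 mg/L.
Below outfall 2: Q → 58.83 m³/s, C = (52.20·11.52 + 6.630·540.0)/58.83 = 71.08 mg/L.

71.1 mg/L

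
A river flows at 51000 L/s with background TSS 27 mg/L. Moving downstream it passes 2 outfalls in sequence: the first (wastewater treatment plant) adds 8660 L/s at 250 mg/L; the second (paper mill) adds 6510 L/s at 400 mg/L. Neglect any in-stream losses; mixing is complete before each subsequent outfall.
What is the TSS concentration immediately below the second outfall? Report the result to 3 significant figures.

Outfall 1: combined Q = 59660 L/s; C = (51000·27.00 + 8660·250.0)/59660 = 59.37 mg/L.
Outfall 2: combined Q = 66170 L/s; C = (59660·59.37 + 6510·400.0)/66170 = 92.88 mg/L.

92.9 mg/L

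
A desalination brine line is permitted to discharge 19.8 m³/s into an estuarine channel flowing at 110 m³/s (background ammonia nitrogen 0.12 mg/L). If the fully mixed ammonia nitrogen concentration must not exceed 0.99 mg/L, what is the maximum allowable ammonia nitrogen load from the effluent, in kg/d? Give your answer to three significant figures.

9960 kg/d

Mass balance at the limit: 110.0·0.1200 + 19.80·Cₑ = 129.8·0.99 → Cₑ = 5.823 mg/L.
Load = 19.80 m³/s × 5.823 g/m³ × 86 400 s/d = 9962 kg/d.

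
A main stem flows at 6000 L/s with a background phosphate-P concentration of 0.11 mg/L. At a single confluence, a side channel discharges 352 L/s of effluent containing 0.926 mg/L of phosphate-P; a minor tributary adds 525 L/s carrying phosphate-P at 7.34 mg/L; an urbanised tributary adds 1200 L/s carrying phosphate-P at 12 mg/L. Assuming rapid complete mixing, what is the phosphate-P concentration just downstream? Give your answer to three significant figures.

Conservation of mass: C = (6000·0.1100 + 352.0·0.9260 + 525.0·7.340 + 1200·12.00) / 8077 = 19240/8077 = 2.382 mg/L.

2.38 mg/L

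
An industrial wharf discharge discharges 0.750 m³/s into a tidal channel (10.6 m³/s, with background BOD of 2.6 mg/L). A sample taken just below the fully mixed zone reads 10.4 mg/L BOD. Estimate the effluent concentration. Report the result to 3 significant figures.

Mass balance: 10.60·2.600 + 0.7500·Cₑ = 11.35·10.40
→ Cₑ = (11.35·10.40 − 10.60·2.600) / 0.7500 = 120.6 mg/L.

121 mg/L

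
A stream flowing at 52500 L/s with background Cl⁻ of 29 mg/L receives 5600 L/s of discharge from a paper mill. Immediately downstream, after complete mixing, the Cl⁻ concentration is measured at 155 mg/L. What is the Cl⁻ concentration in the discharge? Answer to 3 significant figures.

Mass balance: 52500·29.00 + 5600·Cₑ = 58100·155.0
→ Cₑ = (58100·155.0 − 52500·29.00) / 5600 = 1336 mg/L.

1340 mg/L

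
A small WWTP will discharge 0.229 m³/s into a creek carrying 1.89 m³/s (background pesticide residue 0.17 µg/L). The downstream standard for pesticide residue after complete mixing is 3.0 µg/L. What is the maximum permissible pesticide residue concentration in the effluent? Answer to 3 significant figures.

At the limit, (Qr·Cr + Qe·Cₑ)/(Qr + Qe) = 3.0:
Cₑ = (2.119·3.0 − 1.890·0.1700) / 0.2290 = 26.36 µg/L.

26.4 µg/L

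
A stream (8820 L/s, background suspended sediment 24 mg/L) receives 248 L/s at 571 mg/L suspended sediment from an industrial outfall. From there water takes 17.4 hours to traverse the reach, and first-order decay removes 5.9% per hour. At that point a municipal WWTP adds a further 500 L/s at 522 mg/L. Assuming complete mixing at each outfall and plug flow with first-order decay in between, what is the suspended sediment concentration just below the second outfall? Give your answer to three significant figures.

Mixed concentration C = ΣQC/ΣQ = (8820·24.00 + 248.0·571.0) / 9068 = 353300/9068 = 38.96 mg/L; combined flow 9068 L/s.
5.9%/h lost → k = −ln(1 − 0.059) = 0.06081 h⁻¹.
Applying C = C₀e^(−kt): 38.96 × 0.3471 = 13.52 mg/L.
Second outfall: C = (9068·13.52 + 500.0·522.0)/9568 = 40.09 mg/L.

40.1 mg/L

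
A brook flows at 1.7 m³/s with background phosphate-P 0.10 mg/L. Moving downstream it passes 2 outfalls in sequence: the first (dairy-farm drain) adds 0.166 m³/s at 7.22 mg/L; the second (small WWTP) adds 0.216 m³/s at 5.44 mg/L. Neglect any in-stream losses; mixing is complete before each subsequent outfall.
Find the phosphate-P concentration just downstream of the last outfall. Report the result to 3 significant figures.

1.22 mg/L

Outfall 1: combined Q = 1.866 m³/s; C = (1.700·0.1000 + 0.1660·7.220)/1.866 = 0.7334 mg/L.
Outfall 2: combined Q = 2.082 m³/s; C = (1.866·0.7334 + 0.2160·5.440)/2.082 = 1.222 mg/L.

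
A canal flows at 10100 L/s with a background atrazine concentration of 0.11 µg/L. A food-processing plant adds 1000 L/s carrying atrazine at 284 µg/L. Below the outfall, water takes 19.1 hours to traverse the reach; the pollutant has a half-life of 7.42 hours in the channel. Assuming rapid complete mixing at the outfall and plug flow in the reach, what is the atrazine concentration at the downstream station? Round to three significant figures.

4.31 µg/L

Mixed concentration C = ΣQC/ΣQ = (10100·0.1100 + 1000·284.0) / 11100 = 285100/11100 = 25.69 µg/L.
Half-life 7.42 h → k = ln 2 / 7.42 = 0.09342 h⁻¹ = 2.242 d⁻¹.
Applying C = C₀e^(−kt): 25.69 × 0.1679 = 4.313 µg/L.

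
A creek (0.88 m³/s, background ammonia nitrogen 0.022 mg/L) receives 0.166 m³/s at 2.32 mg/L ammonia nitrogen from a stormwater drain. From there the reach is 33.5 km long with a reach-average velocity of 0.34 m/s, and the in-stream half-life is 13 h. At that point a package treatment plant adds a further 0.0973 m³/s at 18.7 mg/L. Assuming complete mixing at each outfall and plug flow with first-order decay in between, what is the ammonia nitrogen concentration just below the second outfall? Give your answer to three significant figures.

1.67 mg/L

After mixing, C = (0.8800·0.02200 + 0.1660·2.320) / 1.046 = 0.4045/1.046 = 0.3867 mg/L; combined flow 1.046 m³/s.
Travel time t = 33.5·1000 / 0.34 = 98530 s = 27.37 h.
Half-life 13 h → k = ln 2 / 13 = 0.05332 h⁻¹ = 1.280 d⁻¹.
First-order decay: C = 0.3867·exp(−k·t) = 0.3867·0.2324 = 0.08987 mg/L.
At the second outfall, C = (1.046·0.08987 + 0.09730·18.70) / (1.046 + 0.09730) = 1.674 mg/L.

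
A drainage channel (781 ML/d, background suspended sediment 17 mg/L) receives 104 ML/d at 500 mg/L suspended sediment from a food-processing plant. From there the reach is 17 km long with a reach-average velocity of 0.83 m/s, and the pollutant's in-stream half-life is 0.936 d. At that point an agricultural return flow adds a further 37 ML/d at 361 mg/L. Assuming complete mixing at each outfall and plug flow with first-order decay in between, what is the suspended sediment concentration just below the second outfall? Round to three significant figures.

73.9 mg/L

Flow-weighted average: C = (781.0·17.00 + 104.0·500.0) / 885.0 = 65280/885.0 = 73.76 mg/L; combined flow 885.0 ML/d.
Travel time t = 17·1000 / 0.83 = 20480 s = 5.689 h.
Half-life 0.936 d → k = ln 2 / 0.936 = 0.7405 d⁻¹.
After decay, C = 73.76 × e^(−kt) = 73.76 × 0.8390 = 61.88 mg/L.
At the second outfall, C = (885.0·61.88 + 37.00·361.0) / (885.0 + 37.00) = 73.89 mg/L.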